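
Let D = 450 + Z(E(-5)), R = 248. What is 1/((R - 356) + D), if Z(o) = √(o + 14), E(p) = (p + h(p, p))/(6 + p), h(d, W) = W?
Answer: 1/344 ≈ 0.0029070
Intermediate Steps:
E(p) = 2*p/(6 + p) (E(p) = (p + p)/(6 + p) = (2*p)/(6 + p) = 2*p/(6 + p))
Z(o) = √(14 + o)
D = 452 (D = 450 + √(14 + 2*(-5)/(6 - 5)) = 450 + √(14 + 2*(-5)/1) = 450 + √(14 + 2*(-5)*1) = 450 + √(14 - 10) = 450 + √4 = 450 + 2 = 452)
1/((R - 356) + D) = 1/((248 - 356) + 452) = 1/(-108 + 452) = 1/344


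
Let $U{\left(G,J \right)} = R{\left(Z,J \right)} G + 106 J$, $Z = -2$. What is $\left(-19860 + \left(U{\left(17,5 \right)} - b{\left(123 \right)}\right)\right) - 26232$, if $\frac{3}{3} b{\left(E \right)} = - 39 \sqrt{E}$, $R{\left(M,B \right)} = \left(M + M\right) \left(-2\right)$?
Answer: $-45426 + 39 \sqrt{123} \approx -44994.0$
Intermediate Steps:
$R{\left(M,B \right)} = - 4 M$ ($R{\left(M,B \right)} = 2 M \left(-2\right) = - 4 M$)
$U{\left(G,J \right)} = 8 G + 106 J$ ($U{\left(G,J \right)} = \left(-4\right) \left(-2\right) G + 106 J = 8 G + 106 J$)
$b{\left(E \right)} = - 39 \sqrt{E}$
$\left(-19860 + \left(U{\left(17,5 \right)} - b{\left(123 \right)}\right)\right) - 26232 = \left(-19860 + \left(\left(8 \cdot 17 + 106 \cdot 5\right) - - 39 \sqrt{123}\right)\right) - 26232 = \left(-19860 + \left(\left(136 + 530\right) + 39 \sqrt{123}\right)\right) - 26232 = \left(-19860 + \left(666 + 39 \sqrt{123}\right)\right) - 26232 = \left(-19194 + 39 \sqrt{123}\right) - 26232 = -45426 + 39 \sqrt{123}$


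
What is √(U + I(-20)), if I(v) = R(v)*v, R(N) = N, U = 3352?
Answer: 2*√938 ≈ 61.254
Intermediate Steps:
I(v) = v² (I(v) = v*v = v²)
√(U + I(-20)) = √(3352 + (-20)²) = √(3352 + 400) = √3752 = 2*√938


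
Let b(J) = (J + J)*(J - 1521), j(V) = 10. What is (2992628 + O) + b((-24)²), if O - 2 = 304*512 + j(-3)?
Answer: 2059648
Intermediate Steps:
b(J) = 2*J*(-1521 + J) (b(J) = (2*J)*(-1521 + J) = 2*J*(-1521 + J))
O = 155660 (O = 2 + (304*512 + 10) = 2 + (155648 + 10) = 2 + 155658 = 155660)
(2992628 + O) + b((-24)²) = (2992628 + 155660) + 2*(-24)²*(-1521 + (-24)²) = 3148288 + 2*576*(-1521 + 576) = 3148288 + 2*576*(-945) = 3148288 - 1088640 = 2059648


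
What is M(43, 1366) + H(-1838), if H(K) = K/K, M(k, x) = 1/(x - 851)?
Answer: 516/515 ≈ 1.0019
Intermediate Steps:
M(k, x) = 1/(-851 + x)
H(K) = 1
M(43, 1366) + H(-1838) = 1/(-851 + 1366) + 1 = 1/515 + 1 = 516/515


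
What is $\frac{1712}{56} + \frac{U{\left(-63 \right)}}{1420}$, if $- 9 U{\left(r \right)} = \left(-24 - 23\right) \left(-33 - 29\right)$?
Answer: $\frac{1357261}{44730} \approx 30.343$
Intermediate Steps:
$U{\left(r \right)} = - \frac{2914}{9}$ ($U{\left(r \right)} = - \frac{\left(-24 - 23\right) \left(-33 - 29\right)}{9} = - \frac{\left(-47\right) \left(-62\right)}{9} = \left(- \frac{1}{9}\right) 2914 = - \frac{2914}{9}$)
$\frac{1712}{56} + \frac{U{\left(-63 \right)}}{1420} = \frac{1712}{56} - \frac{2914}{9 \cdot 1420} = 1712 \cdot \frac{1}{56} - \frac{1457}{6390} = \frac{214}{7} - \frac{1457}{6390} = \frac{1357261}{44730}$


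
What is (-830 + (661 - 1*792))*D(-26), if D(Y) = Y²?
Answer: -649636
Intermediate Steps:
(-830 + (661 - 1*792))*D(-26) = (-830 + (661 - 1*792))*(-26)² = (-830 + (661 - 792))*676 = (-830 - 131)*676 = -961*676 = -649636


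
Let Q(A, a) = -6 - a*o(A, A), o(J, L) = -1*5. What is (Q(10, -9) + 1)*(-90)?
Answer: 4500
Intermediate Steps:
o(J, L) = -5
Q(A, a) = -6 + 5*a (Q(A, a) = -6 - a*(-5) = -6 - (-5)*a = -6 + 5*a)
(Q(10, -9) + 1)*(-90) = ((-6 + 5*(-9)) + 1)*(-90) = ((-6 - 45) + 1)*(-90) = (-51 + 1)*(-90) = -50*(-90) = 4500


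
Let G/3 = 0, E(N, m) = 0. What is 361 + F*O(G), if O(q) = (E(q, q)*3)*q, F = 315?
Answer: 361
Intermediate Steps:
G = 0 (G = 3*0 = 0)
O(q) = 0 (O(q) = (0*3)*q = 0*q = 0)
361 + F*O(G) = 361 + 315*0 = 361 + 0 = 361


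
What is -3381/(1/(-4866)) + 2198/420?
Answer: 493558537/30 ≈ 1.6452e+7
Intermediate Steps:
-3381/(1/(-4866)) + 2198/420 = -3381/(-1/4866) + 2198*(1/420) = -3381*(-4866) + 157/30 = 16451946 + 157/30 = 493558537/30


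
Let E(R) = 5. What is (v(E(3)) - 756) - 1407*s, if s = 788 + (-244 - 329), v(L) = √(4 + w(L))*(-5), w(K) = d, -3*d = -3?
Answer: -303261 - 5*√5 ≈ -3.0327e+5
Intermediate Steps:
d = 1 (d = -⅓*(-3) = 1)
w(K) = 1
v(L) = -5*√5 (v(L) = √(4 + 1)*(-5) = √5*(-5) = -5*√5)
s = 215 (s = 788 - 573 = 215)
(v(E(3)) - 756) - 1407*s = (-5*√5 - 756) - 1407*215 = (-756 - 5*√5) - 302505 = -303261 - 5*√5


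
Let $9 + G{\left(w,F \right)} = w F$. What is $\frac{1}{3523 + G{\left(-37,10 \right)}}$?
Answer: $\frac{1}{3144} \approx 0.00031807$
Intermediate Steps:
$G{\left(w,F \right)} = -9 + F w$ ($G{\left(w,F \right)} = -9 + w F = -9 + F w$)
$\frac{1}{3523 + G{\left(-37,10 \right)}} = \frac{1}{3523 + \left(-9 + 10 \left(-37\right)\right)} = \frac{1}{3523 - 379} = \frac{1}{3144}$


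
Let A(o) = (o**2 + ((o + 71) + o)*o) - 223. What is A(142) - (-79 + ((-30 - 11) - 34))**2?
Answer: 46635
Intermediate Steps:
A(o) = -223 + o**2 + o*(71 + 2*o) (A(o) = (o**2 + ((71 + o) + o)*o) - 223 = (o**2 + (71 + 2*o)*o) - 223 = (o**2 + o*(71 + 2*o)) - 223 = -223 + o**2 + o*(71 + 2*o))
A(142) - (-79 + ((-30 - 11) - 34))**2 = (-223 + 3*142**2 + 71*142) - (-79 + ((-30 - 11) - 34))**2 = (-223 + 3*20164 + 10082) - (-79 + (-41 - 34))**2 = (-223 + 60492 + 10082) - (-79 - 75)**2 = 70351 - 1*(-154)**2 = 70351 - 1*23716 = 70351 - 23716 = 46635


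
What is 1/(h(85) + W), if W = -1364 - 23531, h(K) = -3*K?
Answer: -1/25150 ≈ -3.9761e-5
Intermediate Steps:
W = -24895
1/(h(85) + W) = 1/(-3*85 - 24895) = 1/(-255 - 24895) = 1/(-25150) = -1/25150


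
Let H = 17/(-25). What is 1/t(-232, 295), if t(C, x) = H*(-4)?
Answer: 25/68 ≈ 0.36765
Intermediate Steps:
H = -17/25 (H = 17*(-1/25) = -17/25 ≈ -0.68000)
t(C, x) = 68/25 (t(C, x) = -17/25*(-4) = 68/25)
1/t(-232, 295) = 1/(68/25) = 25/68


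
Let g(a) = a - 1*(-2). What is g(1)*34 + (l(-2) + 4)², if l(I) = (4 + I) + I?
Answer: 118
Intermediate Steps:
l(I) = 4 + 2*I
g(a) = 2 + a (g(a) = a + 2 = 2 + a)
g(1)*34 + (l(-2) + 4)² = (2 + 1)*34 + ((4 + 2*(-2)) + 4)² = 3*34 + ((4 - 4) + 4)² = 102 + (0 + 4)² = 102 + 4² = 102 + 16 = 118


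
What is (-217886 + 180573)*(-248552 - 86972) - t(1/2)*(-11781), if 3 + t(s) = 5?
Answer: 12519430574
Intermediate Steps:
t(s) = 2 (t(s) = -3 + 5 = 2)
(-217886 + 180573)*(-248552 - 86972) - t(1/2)*(-11781) = (-217886 + 180573)*(-248552 - 86972) - 2*(-11781) = -37313*(-335524) - 1*(-23562) = 12519407012 + 23562 = 12519430574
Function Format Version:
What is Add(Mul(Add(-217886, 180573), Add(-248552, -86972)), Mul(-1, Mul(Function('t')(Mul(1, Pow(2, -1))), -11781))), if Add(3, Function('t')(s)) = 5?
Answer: 12519430574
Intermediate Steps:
Function('t')(s) = 2 (Function('t')(s) = Add(-3, 5) = 2)
Add(Mul(Add(-217886, 180573), Add(-248552, -86972)), Mul(-1, Mul(Function('t')(Mul(1, Pow(2, -1))), -11781))) = Add(Mul(Add(-217886, 180573), Add(-248552, -86972)), Mul(-1, Mul(2, -11781))) = Add(Mul(-37313, -335524), Mul(-1, -23562)) = Add(12519407012, 23562) = 12519430574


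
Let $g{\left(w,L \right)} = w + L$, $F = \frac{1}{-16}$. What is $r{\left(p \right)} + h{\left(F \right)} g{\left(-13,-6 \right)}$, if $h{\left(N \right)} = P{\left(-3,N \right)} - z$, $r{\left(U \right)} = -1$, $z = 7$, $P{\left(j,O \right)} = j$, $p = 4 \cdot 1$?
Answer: $189$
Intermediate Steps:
$p = 4$
$F = - \frac{1}{16} \approx -0.0625$
$h{\left(N \right)} = -10$ ($h{\left(N \right)} = -3 - 7 = -10$)
$g{\left(w,L \right)} = L + w$
$r{\left(p \right)} + h{\left(F \right)} g{\left(-13,-6 \right)} = -1 - 10 \left(-6 - 13\right) = -1 - -190 = -1 + 190 = 189$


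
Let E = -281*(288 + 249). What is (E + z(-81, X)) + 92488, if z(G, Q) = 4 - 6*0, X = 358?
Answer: -58405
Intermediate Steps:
E = -150897 (E = -281*537 = -150897)
z(G, Q) = 4 (z(G, Q) = 4 + 0 = 4)
(E + z(-81, X)) + 92488 = (-150897 + 4) + 92488 = -150893 + 92488 = -58405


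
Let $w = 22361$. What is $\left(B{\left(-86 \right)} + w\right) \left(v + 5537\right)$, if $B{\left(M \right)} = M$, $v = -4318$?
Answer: $27153225$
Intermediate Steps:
$\left(B{\left(-86 \right)} + w\right) \left(v + 5537\right) = \left(-86 + 22361\right) \left(-4318 + 5537\right) = 22275 \cdot 1219 = 27153225$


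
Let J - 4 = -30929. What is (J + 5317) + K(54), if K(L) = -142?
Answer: -25750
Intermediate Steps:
J = -30925 (J = 4 - 30929 = -30925)
(J + 5317) + K(54) = (-30925 + 5317) - 142 = -25608 - 142 = -25750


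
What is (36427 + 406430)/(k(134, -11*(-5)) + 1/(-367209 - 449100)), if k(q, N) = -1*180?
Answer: -361508154813/146935621 ≈ -2460.3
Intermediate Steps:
k(q, N) = -180
(36427 + 406430)/(k(134, -11*(-5)) + 1/(-367209 - 449100)) = (36427 + 406430)/(-180 + 1/(-367209 - 449100)) = 442857/(-180 + 1/(-816309)) = 442857/(-180 - 1/816309) = 442857/(-146935621/816309) = 442857*(-816309/146935621) = -361508154813/146935621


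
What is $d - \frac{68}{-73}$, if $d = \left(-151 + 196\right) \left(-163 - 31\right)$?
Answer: $- \frac{637222}{73} \approx -8729.1$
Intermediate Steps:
$d = -8730$ ($d = 45 \left(-194\right) = -8730$)
$d - \frac{68}{-73} = -8730 - \frac{68}{-73} = -8730 - 68 \left(- \frac{1}{73}\right) = -8730 - - \frac{68}{73} = -8730 + \frac{68}{73} = - \frac{637222}{73}$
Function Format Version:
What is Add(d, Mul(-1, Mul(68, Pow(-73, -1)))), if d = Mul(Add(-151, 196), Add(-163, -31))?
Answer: Rational(-637222, 73) ≈ -8729.1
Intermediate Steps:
d = -8730 (d = Mul(45, -194) = -8730)
Add(d, Mul(-1, Mul(68, Pow(-73, -1)))) = Add(-8730, Mul(-1, Mul(68, Pow(-73, -1)))) = Add(-8730, Mul(-1, Mul(68, Rational(-1, 73)))) = Add(-8730, Mul(-1, Rational(-68, 73))) = Add(-8730, Rational(68, 73)) = Rational(-637222, 73)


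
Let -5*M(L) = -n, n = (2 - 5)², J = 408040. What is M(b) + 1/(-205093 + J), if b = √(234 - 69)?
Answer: 1826528/1014735 ≈ 1.8000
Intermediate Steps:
b = √165 ≈ 12.845
n = 9 (n = (-3)² = 9)
M(L) = 9/5 (M(L) = -(-1)*9/5 = -⅕*(-9) = 9/5)
M(b) + 1/(-205093 + J) = 9/5 + 1/(-205093 + 408040) = 9/5 + 1/202947 = 1826528/1014735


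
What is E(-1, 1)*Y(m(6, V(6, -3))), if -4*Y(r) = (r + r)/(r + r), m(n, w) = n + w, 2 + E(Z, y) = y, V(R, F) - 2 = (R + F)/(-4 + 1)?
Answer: ¼ ≈ 0.25000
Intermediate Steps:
V(R, F) = 2 - F/3 - R/3 (V(R, F) = 2 + (R + F)/(-4 + 1) = 2 + (F + R)/(-3) = 2 + (F + R)*(-⅓) = 2 + (-F/3 - R/3) = 2 - F/3 - R/3)
E(Z, y) = -2 + y
Y(r) = -¼ (Y(r) = -(r + r)/(4*(r + r)) = -2*r/(4*(2*r)) = -2*r*1/(2*r)/4 = -¼*1 = -¼)
E(-1, 1)*Y(m(6, V(6, -3))) = (-2 + 1)*(-¼) = -1*(-¼) = ¼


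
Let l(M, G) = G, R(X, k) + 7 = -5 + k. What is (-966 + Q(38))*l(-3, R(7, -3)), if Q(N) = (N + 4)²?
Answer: -11970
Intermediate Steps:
R(X, k) = -12 + k (R(X, k) = -7 + (-5 + k) = -12 + k)
Q(N) = (4 + N)²
(-966 + Q(38))*l(-3, R(7, -3)) = (-966 + (4 + 38)²)*(-12 - 3) = (-966 + 42²)*(-15) = (-966 + 1764)*(-15) = 798*(-15) = -11970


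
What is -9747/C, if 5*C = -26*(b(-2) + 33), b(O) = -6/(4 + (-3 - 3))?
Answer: 5415/104 ≈ 52.067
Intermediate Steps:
b(O) = 3 (b(O) = -6/(4 - 6) = -6/(-2) = -6*(-½) = 3)
C = -936/5 (C = (-26*(3 + 33))/5 = (-26*36)/5 = (⅕)*(-936) = -936/5 ≈ -187.20)
-9747/C = -9747/(-936/5) = -9747*(-5/936) = 5415/104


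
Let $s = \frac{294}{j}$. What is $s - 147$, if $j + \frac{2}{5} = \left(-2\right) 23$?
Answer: $- \frac{17787}{116} \approx -153.34$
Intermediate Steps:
$j = - \frac{232}{5}$ ($j = - \frac{2}{5} - 46 = - \frac{232}{5} \approx -46.4$)
$s = - \frac{735}{116}$ ($s = \frac{294}{- \frac{232}{5}} = 294 \left(- \frac{5}{232}\right) = - \frac{735}{116} \approx -6.3362$)
$s - 147 = - \frac{735}{116} - 147 = - \frac{17787}{116}$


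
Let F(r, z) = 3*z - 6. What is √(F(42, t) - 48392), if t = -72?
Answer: I*√48614 ≈ 220.49*I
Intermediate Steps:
F(r, z) = -6 + 3*z
√(F(42, t) - 48392) = √((-6 + 3*(-72)) - 48392) = √((-6 - 216) - 48392) = √(-222 - 48392) = √(-48614) = I*√48614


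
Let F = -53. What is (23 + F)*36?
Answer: -1080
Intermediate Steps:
(23 + F)*36 = (23 - 53)*36 = -30*36 = -1080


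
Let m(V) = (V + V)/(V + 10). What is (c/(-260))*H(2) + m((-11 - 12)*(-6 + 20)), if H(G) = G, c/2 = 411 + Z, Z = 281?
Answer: -3347/390 ≈ -8.5820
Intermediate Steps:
m(V) = 2*V/(10 + V) (m(V) = (2*V)/(10 + V) = 2*V/(10 + V))
c = 1384 (c = 2*(411 + 281) = 2*692 = 1384)
(c/(-260))*H(2) + m((-11 - 12)*(-6 + 20)) = (1384/(-260))*2 + 2*((-11 - 12)*(-6 + 20))/(10 + (-11 - 12)*(-6 + 20)) = (1384*(-1/260))*2 + 2*(-23*14)/(10 - 23*14) = -346/65*2 + 2*(-322)/(10 - 322) = -692/65 + 2*(-322)/(-312) = -692/65 + 2*(-322)*(-1/312) = -692/65 + 161/78 = -3347/390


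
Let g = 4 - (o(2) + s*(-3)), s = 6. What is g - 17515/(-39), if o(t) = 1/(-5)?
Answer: 91904/195 ≈ 471.30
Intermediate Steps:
o(t) = -⅕
g = 111/5 (g = 4 - (-⅕ + 6*(-3)) = 4 - (-⅕ - 18) = 4 - 1*(-91/5) = 4 + 91/5 = 111/5 ≈ 22.200)
g - 17515/(-39) = 111/5 - 17515/(-39) = 111/5 - 17515*(-1)/39 = 111/5 - 113*(-155/39) = 111/5 + 17515/39 = 91904/195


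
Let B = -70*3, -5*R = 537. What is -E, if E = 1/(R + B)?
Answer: 5/1587 ≈ 0.0031506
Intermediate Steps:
R = -537/5 (R = -⅕*537 = -537/5 ≈ -107.40)
B = -210
E = -5/1587 (E = 1/(-537/5 - 210) = 1/(-1587/5) = -5/1587 ≈ -0.0031506)
-E = -1*(-5/1587) = 5/1587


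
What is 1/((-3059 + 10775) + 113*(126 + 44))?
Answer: 1/26926 ≈ 3.7139e-5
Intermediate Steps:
1/((-3059 + 10775) + 113*(126 + 44)) = 1/(7716 + 113*170) = 1/(7716 + 19210) = 1/26926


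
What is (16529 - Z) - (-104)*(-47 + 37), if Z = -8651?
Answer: 24140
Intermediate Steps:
(16529 - Z) - (-104)*(-47 + 37) = (16529 - 1*(-8651)) - (-104)*(-47 + 37) = (16529 + 8651) - (-104)*(-10) = 25180 - 1*1040 = 25180 - 1040 = 24140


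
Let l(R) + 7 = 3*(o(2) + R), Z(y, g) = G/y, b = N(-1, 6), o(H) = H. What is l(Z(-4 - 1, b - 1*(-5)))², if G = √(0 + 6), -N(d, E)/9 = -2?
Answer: 79/25 + 6*√6/5 ≈ 6.0994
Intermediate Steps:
N(d, E) = 18 (N(d, E) = -9*(-2) = 18)
b = 18
G = √6 ≈ 2.4495
Z(y, g) = √6/y
l(R) = -1 + 3*R (l(R) = -7 + 3*(2 + R) = -7 + (6 + 3*R) = -1 + 3*R)
l(Z(-4 - 1, b - 1*(-5)))² = (-1 + 3*(√6/(-4 - 1)))² = (-1 + 3*(√6/(-5)))² = (-1 + 3*(√6*(-⅕)))² = (-1 + 3*(-√6/5))² = (-1 - 3*√6/5)²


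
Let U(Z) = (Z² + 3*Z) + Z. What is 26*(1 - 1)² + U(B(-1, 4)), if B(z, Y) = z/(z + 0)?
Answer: 5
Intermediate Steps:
B(z, Y) = 1 (B(z, Y) = z/z = 1)
U(Z) = Z² + 4*Z
26*(1 - 1)² + U(B(-1, 4)) = 26*(1 - 1)² + 1*(4 + 1) = 26*0² + 1*5 = 26*0 + 5 = 0 + 5 = 5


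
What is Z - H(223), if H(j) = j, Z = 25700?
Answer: 25477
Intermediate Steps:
Z - H(223) = 25700 - 1*223 = 25700 - 223 = 25477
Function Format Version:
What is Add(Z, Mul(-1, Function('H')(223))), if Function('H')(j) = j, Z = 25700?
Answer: 25477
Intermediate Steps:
Add(Z, Mul(-1, Function('H')(223))) = Add(25700, Mul(-1, 223)) = Add(25700, -223) = 25477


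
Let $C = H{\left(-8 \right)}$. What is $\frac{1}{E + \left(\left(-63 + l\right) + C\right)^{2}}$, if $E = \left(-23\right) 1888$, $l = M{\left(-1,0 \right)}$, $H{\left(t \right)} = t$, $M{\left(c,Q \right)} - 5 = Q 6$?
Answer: $- \frac{1}{39068} \approx -2.5596 \cdot 10^{-5}$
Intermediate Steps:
$M{\left(c,Q \right)} = 5 + 6 Q$ ($M{\left(c,Q \right)} = 5 + Q 6 = 5 + 6 Q$)
$l = 5$ ($l = 5 + 6 \cdot 0 = 5 + 0 = 5$)
$C = -8$
$E = -43424$
$\frac{1}{E + \left(\left(-63 + l\right) + C\right)^{2}} = \frac{1}{-43424 + \left(\left(-63 + 5\right) - 8\right)^{2}} = \frac{1}{-43424 + \left(-58 - 8\right)^{2}} = \frac{1}{-43424 + \left(-66\right)^{2}} = \frac{1}{-43424 + 4356} = \frac{1}{-39068} = - \frac{1}{39068}$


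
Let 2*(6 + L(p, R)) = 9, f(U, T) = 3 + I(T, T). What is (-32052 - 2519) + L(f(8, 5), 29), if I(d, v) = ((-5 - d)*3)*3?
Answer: -69145/2 ≈ -34573.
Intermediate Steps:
I(d, v) = -45 - 9*d (I(d, v) = (-15 - 3*d)*3 = -45 - 9*d)
f(U, T) = -42 - 9*T (f(U, T) = 3 + (-45 - 9*T) = -42 - 9*T)
L(p, R) = -3/2 (L(p, R) = -6 + (1/2)*9 = -6 + 9/2 = -3/2)
(-32052 - 2519) + L(f(8, 5), 29) = (-32052 - 2519) - 3/2 = -34571 - 3/2 = -69145/2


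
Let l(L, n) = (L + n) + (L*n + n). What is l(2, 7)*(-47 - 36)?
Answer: -2490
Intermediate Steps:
l(L, n) = L + 2*n + L*n (l(L, n) = (L + n) + (n + L*n) = L + 2*n + L*n)
l(2, 7)*(-47 - 36) = (2 + 2*7 + 2*7)*(-47 - 36) = (2 + 14 + 14)*(-83) = 30*(-83) = -2490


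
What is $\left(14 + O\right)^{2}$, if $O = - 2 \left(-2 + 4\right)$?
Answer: $100$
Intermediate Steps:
$O = -4$ ($O = \left(-2\right) 2 = -4$)
$\left(14 + O\right)^{2} = \left(14 - 4\right)^{2} = 10^{2} = 100$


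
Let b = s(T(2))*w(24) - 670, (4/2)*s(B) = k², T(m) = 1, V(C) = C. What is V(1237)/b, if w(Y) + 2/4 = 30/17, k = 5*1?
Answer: -84116/44485 ≈ -1.8909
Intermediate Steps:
k = 5
w(Y) = 43/34 (w(Y) = -½ + 30/17 = 43/34)
s(B) = 25/2 (s(B) = (½)*5² = (½)*25 = 25/2)
b = -44485/68 (b = (25/2)*(43/34) - 670 = 1075/68 - 670 = -44485/68 ≈ -654.19)
V(1237)/b = 1237/(-44485/68) = 1237*(-68/44485) = -84116/44485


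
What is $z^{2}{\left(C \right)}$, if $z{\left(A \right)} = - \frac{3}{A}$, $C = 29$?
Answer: $\frac{9}{841} \approx 0.010702$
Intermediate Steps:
$z^{2}{\left(C \right)} = \left(- \frac{3}{29}\right)^{2} = \frac{9}{841}$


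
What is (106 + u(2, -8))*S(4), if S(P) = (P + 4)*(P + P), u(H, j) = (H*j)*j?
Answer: 14976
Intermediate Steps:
u(H, j) = H*j²
S(P) = 2*P*(4 + P) (S(P) = (4 + P)*(2*P) = 2*P*(4 + P))
(106 + u(2, -8))*S(4) = (106 + 2*(-8)²)*(2*4*(4 + 4)) = (106 + 2*64)*(2*4*8) = (106 + 128)*64 = 234*64 = 14976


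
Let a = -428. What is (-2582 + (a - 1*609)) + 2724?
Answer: -895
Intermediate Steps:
(-2582 + (a - 1*609)) + 2724 = (-2582 + (-428 - 1*609)) + 2724 = (-2582 + (-428 - 609)) + 2724 = (-2582 - 1037) + 2724 = -3619 + 2724 = -895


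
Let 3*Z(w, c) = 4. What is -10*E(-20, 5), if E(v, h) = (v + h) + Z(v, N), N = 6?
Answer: 410/3 ≈ 136.67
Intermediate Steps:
Z(w, c) = 4/3 (Z(w, c) = (⅓)*4 = 4/3)
E(v, h) = 4/3 + h + v (E(v, h) = (v + h) + 4/3 = (h + v) + 4/3 = 4/3 + h + v)
-10*E(-20, 5) = -10*(4/3 + 5 - 20) = -10*(-41/3) = 410/3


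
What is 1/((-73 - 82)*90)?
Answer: -1/13950 ≈ -7.1685e-5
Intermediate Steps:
1/((-73 - 82)*90) = 1/(-155*90) = 1/(-13950) = -1/13950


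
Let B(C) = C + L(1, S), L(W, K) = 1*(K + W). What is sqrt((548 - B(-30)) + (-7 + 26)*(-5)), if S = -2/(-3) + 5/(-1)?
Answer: sqrt(4377)/3 ≈ 22.053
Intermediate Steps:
S = -13/3 (S = -2*(-1/3) + 5*(-1) = 2/3 - 5 = -13/3 ≈ -4.3333)
L(W, K) = K + W
B(C) = -10/3 + C (B(C) = C + (-13/3 + 1) = C - 10/3 = -10/3 + C)
sqrt((548 - B(-30)) + (-7 + 26)*(-5)) = sqrt((548 - (-10/3 - 30)) + (-7 + 26)*(-5)) = sqrt((548 - 1*(-100/3)) + 19*(-5)) = sqrt((548 + 100/3) - 95) = sqrt(1744/3 - 95) = sqrt(1459/3) = sqrt(4377)/3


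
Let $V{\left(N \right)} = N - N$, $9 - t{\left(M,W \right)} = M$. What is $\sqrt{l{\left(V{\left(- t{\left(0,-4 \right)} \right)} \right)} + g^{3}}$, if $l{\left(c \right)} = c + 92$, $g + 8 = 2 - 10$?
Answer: $2 i \sqrt{1001} \approx 63.277 i$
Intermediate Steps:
$t{\left(M,W \right)} = 9 - M$
$g = -16$ ($g = -8 + \left(2 - 10\right) = -8 - 8 = -16$)
$V{\left(N \right)} = 0$
$l{\left(c \right)} = 92 + c$
$\sqrt{l{\left(V{\left(- t{\left(0,-4 \right)} \right)} \right)} + g^{3}} = \sqrt{\left(92 + 0\right) + \left(-16\right)^{3}} = \sqrt{92 - 4096} = \sqrt{-4004} = 2 i \sqrt{1001}$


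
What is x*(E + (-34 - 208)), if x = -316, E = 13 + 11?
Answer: 68888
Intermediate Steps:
E = 24
x*(E + (-34 - 208)) = -316*(24 + (-34 - 208)) = -316*(24 - 242) = -316*(-218) = 68888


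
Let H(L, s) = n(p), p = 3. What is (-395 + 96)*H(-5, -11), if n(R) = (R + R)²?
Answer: -10764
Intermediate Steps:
n(R) = 4*R² (n(R) = (2*R)² = 4*R²)
H(L, s) = 36 (H(L, s) = 4*3² = 4*9 = 36)
(-395 + 96)*H(-5, -11) = (-395 + 96)*36 = -299*36 = -10764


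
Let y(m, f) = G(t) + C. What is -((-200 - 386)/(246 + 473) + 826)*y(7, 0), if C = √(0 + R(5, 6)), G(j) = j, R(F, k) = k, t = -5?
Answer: 2966540/719 - 593308*√6/719 ≈ 2104.6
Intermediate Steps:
C = √6 (C = √(0 + 6) = √6 ≈ 2.4495)
y(m, f) = -5 + √6
-((-200 - 386)/(246 + 473) + 826)*y(7, 0) = -((-200 - 386)/(246 + 473) + 826)*(-5 + √6) = -(-586/719 + 826)*(-5 + √6) = -593308*(-5 + √6)/719 = -(-2966540/719 + 593308*√6/719) = 2966540/719 - 593308*√6/719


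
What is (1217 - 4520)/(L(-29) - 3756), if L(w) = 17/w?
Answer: 95787/108941 ≈ 0.87926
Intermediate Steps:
(1217 - 4520)/(L(-29) - 3756) = (1217 - 4520)/(17/(-29) - 3756) = -3303/(17*(-1/29) - 3756) = -3303/(-17/29 - 3756) = -3303/(-108941/29) = -3303*(-29/108941) = 95787/108941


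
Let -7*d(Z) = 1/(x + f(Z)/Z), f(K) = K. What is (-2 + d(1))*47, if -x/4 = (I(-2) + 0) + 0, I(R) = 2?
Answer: -4559/49 ≈ -93.041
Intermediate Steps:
x = -8 (x = -4*((2 + 0) + 0) = -4*(2 + 0) = -4*2 = -8)
d(Z) = 1/49 (d(Z) = -1/(7*(-8 + Z/Z)) = -1/(7*(-8 + 1)) = -1/7/(-7) = -1/7*(-1/7) = 1/49)
(-2 + d(1))*47 = (-2 + 1/49)*47 = -97/49*47 = -4559/49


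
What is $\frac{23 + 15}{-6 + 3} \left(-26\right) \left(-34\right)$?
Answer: $- \frac{33592}{3} \approx -11197.0$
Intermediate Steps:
$\frac{23 + 15}{-6 + 3} \left(-26\right) \left(-34\right) = \frac{38}{-3} \left(-26\right) \left(-34\right) = 38 \left(- \frac{1}{3}\right) \left(-26\right) \left(-34\right) = \left(- \frac{38}{3}\right) \left(-26\right) \left(-34\right) = \frac{988}{3} \left(-34\right) = - \frac{33592}{3}$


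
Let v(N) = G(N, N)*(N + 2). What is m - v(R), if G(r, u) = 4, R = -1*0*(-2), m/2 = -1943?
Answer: -3894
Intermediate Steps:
m = -3886 (m = 2*(-1943) = -3886)
R = 0 (R = 0*(-2) = 0)
v(N) = 8 + 4*N (v(N) = 4*(N + 2) = 4*(2 + N) = 8 + 4*N)
m - v(R) = -3886 - (8 + 4*0) = -3886 - (8 + 0) = -3886 - 1*8 = -3886 - 8 = -3894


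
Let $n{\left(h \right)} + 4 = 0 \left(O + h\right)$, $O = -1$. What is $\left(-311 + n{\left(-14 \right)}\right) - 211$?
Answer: $-526$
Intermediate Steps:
$n{\left(h \right)} = -4$ ($n{\left(h \right)} = -4 + 0 \left(-1 + h\right) = -4 + 0 = -4$)
$\left(-311 + n{\left(-14 \right)}\right) - 211 = \left(-311 - 4\right) - 211 = -315 - 211 = -526$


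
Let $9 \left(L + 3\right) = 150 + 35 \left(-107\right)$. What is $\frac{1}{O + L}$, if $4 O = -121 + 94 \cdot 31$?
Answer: $\frac{36}{10649} \approx 0.0033806$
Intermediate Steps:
$L = - \frac{3622}{9}$ ($L = -3 + \frac{150 + 35 \left(-107\right)}{9} = -3 + \frac{150 - 3745}{9} = -3 + \frac{1}{9} \left(-3595\right) = -3 - \frac{3595}{9} = - \frac{3622}{9} \approx -402.44$)
$O = \frac{2793}{4}$ ($O = \frac{-121 + 94 \cdot 31}{4} = \frac{-121 + 2914}{4} = \frac{1}{4} \cdot 2793 = \frac{2793}{4} \approx 698.25$)
$\frac{1}{O + L} = \frac{1}{\frac{2793}{4} - \frac{3622}{9}} = \frac{1}{\frac{10649}{36}} = \frac{36}{10649}$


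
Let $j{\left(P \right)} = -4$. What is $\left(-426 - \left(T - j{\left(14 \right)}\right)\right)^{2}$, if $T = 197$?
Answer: $393129$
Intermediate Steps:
$\left(-426 - \left(T - j{\left(14 \right)}\right)\right)^{2} = \left(-426 - 201\right)^{2} = \left(-627\right)^{2} = 393129$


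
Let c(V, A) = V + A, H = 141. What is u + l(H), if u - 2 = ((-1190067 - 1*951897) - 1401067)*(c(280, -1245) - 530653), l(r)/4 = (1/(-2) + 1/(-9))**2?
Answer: 152566663387081/81 ≈ 1.8835e+12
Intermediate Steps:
c(V, A) = A + V
l(r) = 121/81 (l(r) = 4*(1/(-2) + 1/(-9))**2 = 4*(-1/2 - 1/9)**2 = 4*(-11/18)**2 = 4*(121/324) = 121/81)
u = 1883539054160 (u = 2 + ((-1190067 - 1*951897) - 1401067)*((-1245 + 280) - 530653) = 2 + ((-1190067 - 951897) - 1401067)*(-965 - 530653) = 2 + (-2141964 - 1401067)*(-531618) = 2 - 3543031*(-531618) = 2 + 1883539054158 = 1883539054160)
u + l(H) = 1883539054160 + 121/81 = 152566663387081/81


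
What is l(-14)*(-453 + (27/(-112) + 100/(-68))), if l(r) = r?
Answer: 865771/136 ≈ 6366.0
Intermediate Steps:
l(-14)*(-453 + (27/(-112) + 100/(-68))) = -14*(-453 + (27/(-112) + 100/(-68))) = -14*(-453 + (27*(-1/112) + 100*(-1/68))) = -14*(-453 + (-27/112 - 25/17)) = -14*(-453 - 3259/1904) = -14*(-865771/1904) = 865771/136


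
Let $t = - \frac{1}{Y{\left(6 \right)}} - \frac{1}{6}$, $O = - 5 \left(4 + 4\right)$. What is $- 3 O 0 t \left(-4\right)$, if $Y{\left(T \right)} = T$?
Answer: $0$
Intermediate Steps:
$O = -40$ ($O = \left(-5\right) 8 = -40$)
$t = - \frac{1}{3}$ ($t = - \frac{1}{6} - \frac{1}{6} = - \frac{1}{3} \approx -0.33333$)
$- 3 O 0 t \left(-4\right) = \left(-3\right) \left(-40\right) 0 \left(- \frac{1}{3}\right) \left(-4\right) = 120 \cdot 0 \left(-4\right) = 120 \cdot 0 = 0$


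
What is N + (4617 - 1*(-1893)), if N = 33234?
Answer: 39744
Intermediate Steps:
N + (4617 - 1*(-1893)) = 33234 + (4617 - 1*(-1893)) = 33234 + (4617 + 1893) = 33234 + 6510 = 39744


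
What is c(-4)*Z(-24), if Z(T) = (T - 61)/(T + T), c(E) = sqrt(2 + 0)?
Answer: 85*sqrt(2)/48 ≈ 2.5043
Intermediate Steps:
c(E) = sqrt(2)
Z(T) = (-61 + T)/(2*T) (Z(T) = (-61 + T)/((2*T)) = (-61 + T)*(1/(2*T)) = (-61 + T)/(2*T))
c(-4)*Z(-24) = sqrt(2)*((1/2)*(-61 - 24)/(-24)) = sqrt(2)*((1/2)*(-1/24)*(-85)) = sqrt(2)*(85/48) = 85*sqrt(2)/48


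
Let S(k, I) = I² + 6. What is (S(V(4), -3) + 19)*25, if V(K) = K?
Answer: 850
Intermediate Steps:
S(k, I) = 6 + I²
(S(V(4), -3) + 19)*25 = ((6 + (-3)²) + 19)*25 = ((6 + 9) + 19)*25 = (15 + 19)*25 = 34*25 = 850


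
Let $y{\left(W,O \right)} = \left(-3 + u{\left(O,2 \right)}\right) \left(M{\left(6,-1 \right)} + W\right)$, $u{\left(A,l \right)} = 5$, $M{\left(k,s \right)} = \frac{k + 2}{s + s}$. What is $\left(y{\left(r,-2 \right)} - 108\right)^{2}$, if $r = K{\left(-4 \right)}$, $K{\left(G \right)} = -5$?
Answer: $15876$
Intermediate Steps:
$M{\left(k,s \right)} = \frac{2 + k}{2 s}$
$r = -5$
$y{\left(W,O \right)} = -8 + 2 W$ ($y{\left(W,O \right)} = \left(-3 + 5\right) \left(\frac{2 + 6}{2 \left(-1\right)} + W\right) = 2 \left(\frac{1}{2} \left(-1\right) 8 + W\right) = 2 \left(-4 + W\right) = -8 + 2 W$)
$\left(y{\left(r,-2 \right)} - 108\right)^{2} = \left(\left(-8 + 2 \left(-5\right)\right) - 108\right)^{2} = \left(\left(-8 - 10\right) - 108\right)^{2} = \left(-18 - 108\right)^{2} = \left(-126\right)^{2} = 15876$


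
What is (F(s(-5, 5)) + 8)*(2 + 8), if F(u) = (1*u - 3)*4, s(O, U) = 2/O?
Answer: -56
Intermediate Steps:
F(u) = -12 + 4*u (F(u) = (u - 3)*4 = (-3 + u)*4 = -12 + 4*u)
(F(s(-5, 5)) + 8)*(2 + 8) = ((-12 + 4*(2/(-5))) + 8)*(2 + 8) = ((-12 + 4*(2*(-⅕))) + 8)*10 = ((-12 + 4*(-⅖)) + 8)*10 = ((-12 - 8/5) + 8)*10 = (-68/5 + 8)*10 = -28/5*10 = -56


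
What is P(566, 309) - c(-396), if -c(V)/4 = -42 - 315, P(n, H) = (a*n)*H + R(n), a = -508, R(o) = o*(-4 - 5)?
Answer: -88852674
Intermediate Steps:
R(o) = -9*o (R(o) = o*(-9) = -9*o)
P(n, H) = -9*n - 508*H*n (P(n, H) = (-508*n)*H - 9*n = -508*H*n - 9*n = -9*n - 508*H*n)
c(V) = 1428 (c(V) = -4*(-42 - 315) = -4*(-357) = 1428)
P(566, 309) - c(-396) = 566*(-9 - 508*309) - 1*1428 = 566*(-9 - 156972) - 1428 = 566*(-156981) - 1428 = -88851246 - 1428 = -88852674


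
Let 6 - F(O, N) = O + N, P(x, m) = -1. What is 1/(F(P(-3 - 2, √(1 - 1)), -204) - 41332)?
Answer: -1/41121 ≈ -2.4318e-5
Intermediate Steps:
F(O, N) = 6 - N - O (F(O, N) = 6 - (O + N) = 6 - (N + O) = 6 + (-N - O) = 6 - N - O)
1/(F(P(-3 - 2, √(1 - 1)), -204) - 41332) = 1/((6 - 1*(-204) - 1*(-1)) - 41332) = 1/((6 + 204 + 1) - 41332) = 1/(211 - 41332) = 1/(-41121) = -1/41121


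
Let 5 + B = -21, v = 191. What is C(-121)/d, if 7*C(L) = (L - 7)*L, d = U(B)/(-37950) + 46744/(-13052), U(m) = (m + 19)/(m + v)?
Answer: -316452213792000/512223513613 ≈ -617.80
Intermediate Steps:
B = -26 (B = -5 - 21 = -26)
U(m) = (19 + m)/(191 + m) (U(m) = (m + 19)/(m + 191) = (19 + m)/(191 + m))
d = -73174787659/20432090250 (d = ((19 - 26)/(191 - 26))/(-37950) + 46744/(-13052) = (-7/165)*(-1/37950) + 46744*(-1/13052) = ((1/165)*(-7))*(-1/37950) - 11686/3263 = -7/165*(-1/37950) - 11686/3263 = 7/6261750 - 11686/3263 = -73174787659/20432090250 ≈ -3.5814)
C(L) = L*(-7 + L)/7 (C(L) = ((L - 7)*L)/7 = ((-7 + L)*L)/7 = (L*(-7 + L))/7 = L*(-7 + L)/7)
C(-121)/d = ((⅐)*(-121)*(-7 - 121))/(-73174787659/20432090250) = ((⅐)*(-121)*(-128))*(-20432090250/73174787659) = (15488/7)*(-20432090250/73174787659) = -316452213792000/512223513613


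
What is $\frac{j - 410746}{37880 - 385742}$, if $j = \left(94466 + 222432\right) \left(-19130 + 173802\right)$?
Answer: $- \frac{24507418355}{173931} \approx -1.409 \cdot 10^{5}$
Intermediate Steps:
$j = 49015247456$ ($j = 316898 \cdot 154672 = 49015247456$)
$\frac{j - 410746}{37880 - 385742} = \frac{49015247456 - 410746}{37880 - 385742} = \frac{49014836710}{-347862} = 49014836710 \left(- \frac{1}{347862}\right) = - \frac{24507418355}{173931}$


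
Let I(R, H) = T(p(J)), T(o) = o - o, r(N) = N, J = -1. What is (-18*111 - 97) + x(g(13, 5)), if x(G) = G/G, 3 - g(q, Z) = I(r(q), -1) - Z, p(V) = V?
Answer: -2094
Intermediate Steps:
T(o) = 0
I(R, H) = 0
g(q, Z) = 3 + Z (g(q, Z) = 3 - (0 - Z) = 3 - (-1)*Z = 3 + Z)
x(G) = 1
(-18*111 - 97) + x(g(13, 5)) = (-18*111 - 97) + 1 = (-1998 - 97) + 1 = -2095 + 1 = -2094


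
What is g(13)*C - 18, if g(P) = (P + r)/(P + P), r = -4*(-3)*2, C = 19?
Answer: 235/26 ≈ 9.0385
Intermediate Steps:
r = 24 (r = 12*2 = 24)
g(P) = (24 + P)/(2*P) (g(P) = (P + 24)/(P + P) = (24 + P)/((2*P)) = (24 + P)*(1/(2*P)) = (24 + P)/(2*P))
g(13)*C - 18 = ((1/2)*(24 + 13)/13)*19 - 18 = ((1/2)*(1/13)*37)*19 - 18 = (37/26)*19 - 18 = 703/26 - 18 = 235/26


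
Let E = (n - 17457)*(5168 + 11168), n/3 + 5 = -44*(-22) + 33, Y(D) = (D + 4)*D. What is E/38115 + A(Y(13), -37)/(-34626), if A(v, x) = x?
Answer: -43303668261/6982910 ≈ -6201.4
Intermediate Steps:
Y(D) = D*(4 + D) (Y(D) = (4 + D)*D = D*(4 + D))
n = 2988 (n = -15 + 3*(-44*(-22) + 33) = -15 + 3*(968 + 33) = -15 + 3*1001 = -15 + 3003 = 2988)
E = -236365584 (E = (2988 - 17457)*(5168 + 11168) = -14469*16336 = -236365584)
E/38115 + A(Y(13), -37)/(-34626) = -236365584/38115 - 37/(-34626) = -236365584*1/38115 - 37*(-1/34626) = -11255504/1815 + 37/34626 = -43303668261/6982910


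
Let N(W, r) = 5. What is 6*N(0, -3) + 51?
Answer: 81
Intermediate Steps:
6*N(0, -3) + 51 = 6*5 + 51 = 30 + 51 = 81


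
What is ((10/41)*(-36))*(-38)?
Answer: 13680/41 ≈ 333.66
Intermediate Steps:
((10/41)*(-36))*(-38) = -360/41*(-38) = 13680/41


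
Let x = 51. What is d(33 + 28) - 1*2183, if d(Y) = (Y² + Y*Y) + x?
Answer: 5310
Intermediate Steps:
d(Y) = 51 + 2*Y² (d(Y) = (Y² + Y*Y) + 51 = (Y² + Y²) + 51 = 2*Y² + 51 = 51 + 2*Y²)
d(33 + 28) - 1*2183 = (51 + 2*(33 + 28)²) - 1*2183 = (51 + 2*61²) - 2183 = (51 + 2*3721) - 2183 = (51 + 7442) - 2183 = 7493 - 2183 = 5310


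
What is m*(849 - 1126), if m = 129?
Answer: -35733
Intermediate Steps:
m*(849 - 1126) = 129*(849 - 1126) = 129*(-277) = -35733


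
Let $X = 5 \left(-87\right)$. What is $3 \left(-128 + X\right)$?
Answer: $-1689$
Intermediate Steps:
$X = -435$
$3 \left(-128 + X\right) = 3 \left(-128 - 435\right) = 3 \left(-563\right) = -1689$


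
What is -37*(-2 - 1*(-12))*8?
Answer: -2960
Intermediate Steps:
-37*(-2 - 1*(-12))*8 = -37*(-2 + 12)*8 = -37*10*8 = -370*8 = -2960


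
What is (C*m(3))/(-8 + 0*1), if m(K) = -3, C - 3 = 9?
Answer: 9/2 ≈ 4.5000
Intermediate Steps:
C = 12 (C = 3 + 9 = 12)
(C*m(3))/(-8 + 0*1) = (12*(-3))/(-8 + 0*1) = -36/(-8 + 0) = -36/(-8) = -36*(-1/8) = 9/2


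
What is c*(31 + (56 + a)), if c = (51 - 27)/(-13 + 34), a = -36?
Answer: 408/7 ≈ 58.286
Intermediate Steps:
c = 8/7 (c = 24/21 = 24*(1/21) = 8/7 ≈ 1.1429)
c*(31 + (56 + a)) = 8*(31 + (56 - 36))/7 = 8*(31 + 20)/7 = (8/7)*51 = 408/7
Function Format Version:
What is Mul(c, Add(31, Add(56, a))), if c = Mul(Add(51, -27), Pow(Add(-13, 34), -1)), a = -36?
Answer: Rational(408, 7) ≈ 58.286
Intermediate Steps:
c = Rational(8, 7) (c = Mul(24, Pow(21, -1)) = Mul(24, Rational(1, 21)) = Rational(8, 7) ≈ 1.1429)
Mul(c, Add(31, Add(56, a))) = Mul(Rational(8, 7), Add(31, Add(56, -36))) = Mul(Rational(8, 7), Add(31, 20)) = Mul(Rational(8, 7), 51) = Rational(408, 7)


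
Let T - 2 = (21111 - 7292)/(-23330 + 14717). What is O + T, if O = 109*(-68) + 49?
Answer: -63414112/8613 ≈ -7362.6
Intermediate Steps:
O = -7363 (O = -7412 + 49 = -7363)
T = 3407/8613 (T = 2 + (21111 - 7292)/(-23330 + 14717) = 2 + 13819/(-8613) = 2 + 13819*(-1/8613) = 2 - 13819/8613 = 3407/8613 ≈ 0.39557)
O + T = -7363 + 3407/8613 = -63414112/8613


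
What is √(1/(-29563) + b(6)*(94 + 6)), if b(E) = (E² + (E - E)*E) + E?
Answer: √3670678040237/29563 ≈ 64.807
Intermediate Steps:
b(E) = E + E² (b(E) = (E² + 0*E) + E = (E² + 0) + E = E² + E = E + E²)
√(1/(-29563) + b(6)*(94 + 6)) = √(1/(-29563) + (6*(1 + 6))*(94 + 6)) = √(-1/29563 + (6*7)*100) = √(-1/29563 + 42*100) = √(-1/29563 + 4200) = √(124164599/29563) = √3670678040237/29563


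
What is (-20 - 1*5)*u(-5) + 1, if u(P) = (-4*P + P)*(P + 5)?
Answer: 1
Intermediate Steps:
u(P) = -3*P*(5 + P) (u(P) = (-3*P)*(5 + P) = -3*P*(5 + P))
(-20 - 1*5)*u(-5) + 1 = (-20 - 1*5)*(-3*(-5)*(5 - 5)) + 1 = (-20 - 5)*(-3*(-5)*0) + 1 = -25*0 + 1 = 0 + 1 = 1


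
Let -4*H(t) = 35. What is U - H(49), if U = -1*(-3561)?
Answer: 14279/4 ≈ 3569.8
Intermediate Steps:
H(t) = -35/4 (H(t) = -¼*35 = -35/4)
U = 3561
U - H(49) = 3561 - 1*(-35/4) = 3561 + 35/4 = 14279/4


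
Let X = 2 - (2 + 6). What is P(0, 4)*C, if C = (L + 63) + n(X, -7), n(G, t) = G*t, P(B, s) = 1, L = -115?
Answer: -10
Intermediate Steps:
X = -6 (X = 2 - 1*8 = 2 - 8 = -6)
C = -10 (C = (-115 + 63) - 6*(-7) = -52 + 42 = -10)
P(0, 4)*C = 1*(-10) = -10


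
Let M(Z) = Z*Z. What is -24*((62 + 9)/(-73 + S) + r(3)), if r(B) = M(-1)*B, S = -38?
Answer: -2096/37 ≈ -56.649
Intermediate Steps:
M(Z) = Z²
r(B) = B (r(B) = (-1)²*B = 1*B = B)
-24*((62 + 9)/(-73 + S) + r(3)) = -24*((62 + 9)/(-73 - 38) + 3) = -24*(71/(-111) + 3) = -24*(71*(-1/111) + 3) = -24*(-71/111 + 3) = -24*262/111 = -2096/37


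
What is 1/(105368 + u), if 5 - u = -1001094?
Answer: 1/1106467 ≈ 9.0378e-7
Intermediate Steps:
u = 1001099 (u = 5 - 1*(-1001094) = 5 + 1001094 = 1001099)
1/(105368 + u) = 1/(105368 + 1001099) = 1/1106467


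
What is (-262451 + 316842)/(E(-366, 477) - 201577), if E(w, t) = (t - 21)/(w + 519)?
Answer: -2773941/10280275 ≈ -0.26983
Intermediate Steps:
E(w, t) = (-21 + t)/(519 + w)
(-262451 + 316842)/(E(-366, 477) - 201577) = (-262451 + 316842)/((-21 + 477)/(519 - 366) - 201577) = 54391/(456/153 - 201577) = 54391/((1/153)*456 - 201577) = 54391/(152/51 - 201577) = 54391/(-10280275/51) = 54391*(-51/10280275) = -2773941/10280275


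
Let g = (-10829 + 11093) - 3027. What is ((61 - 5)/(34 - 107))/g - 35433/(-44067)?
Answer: 2383089473/2962756611 ≈ 0.80435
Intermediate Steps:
g = -2763 (g = 264 - 3027 = -2763)
((61 - 5)/(34 - 107))/g - 35433/(-44067) = ((61 - 5)/(34 - 107))/(-2763) - 35433/(-44067) = (56/(-73))*(-1/2763) - 35433*(-1/44067) = (56*(-1/73))*(-1/2763) + 11811/14689 = -56/73*(-1/2763) + 11811/14689 = 56/201699 + 11811/14689 = 2383089473/2962756611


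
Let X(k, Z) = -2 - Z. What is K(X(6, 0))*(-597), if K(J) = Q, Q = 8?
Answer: -4776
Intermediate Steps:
K(J) = 8
K(X(6, 0))*(-597) = 8*(-597) = -4776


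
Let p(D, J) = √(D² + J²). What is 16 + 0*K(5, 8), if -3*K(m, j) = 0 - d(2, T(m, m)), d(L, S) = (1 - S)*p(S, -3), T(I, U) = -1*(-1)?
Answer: 16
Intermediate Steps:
T(I, U) = 1
d(L, S) = √(9 + S²)*(1 - S) (d(L, S) = (1 - S)*√(S² + (-3)²) = (1 - S)*√(S² + 9) = (1 - S)*√(9 + S²) = √(9 + S²)*(1 - S))
K(m, j) = 0 (K(m, j) = -(0 - √(9 + 1²)*(1 - 1*1))/3 = -(0 - √(9 + 1)*(1 - 1))/3 = -(0 - √10*0)/3 = -(0 - 1*0)/3 = -(0 + 0)/3 = -⅓*0 = 0)
16 + 0*K(5, 8) = 16 + 0*0 = 16 + 0 = 16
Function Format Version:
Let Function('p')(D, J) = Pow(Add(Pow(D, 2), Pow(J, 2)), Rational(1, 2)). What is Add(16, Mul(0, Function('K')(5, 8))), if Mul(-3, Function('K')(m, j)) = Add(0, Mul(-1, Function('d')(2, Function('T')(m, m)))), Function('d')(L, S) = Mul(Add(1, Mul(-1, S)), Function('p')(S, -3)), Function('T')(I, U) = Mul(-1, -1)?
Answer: 16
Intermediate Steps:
Function('T')(I, U) = 1
Function('d')(L, S) = Mul(Pow(Add(9, Pow(S, 2)), Rational(1, 2)), Add(1, Mul(-1, S))) (Function('d')(L, S) = Mul(Add(1, Mul(-1, S)), Pow(Add(Pow(S, 2), Pow(-3, 2)), Rational(1, 2))) = Mul(Add(1, Mul(-1, S)), Pow(Add(Pow(S, 2), 9), Rational(1, 2))) = Mul(Add(1, Mul(-1, S)), Pow(Add(9, Pow(S, 2)), Rational(1, 2))) = Mul(Pow(Add(9, Pow(S, 2)), Rational(1, 2)), Add(1, Mul(-1, S))))
Function('K')(m, j) = 0 (Function('K')(m, j) = Mul(Rational(-1, 3), Add(0, Mul(-1, Mul(Pow(Add(9, Pow(1, 2)), Rational(1, 2)), Add(1, Mul(-1, 1)))))) = Mul(Rational(-1, 3), Add(0, Mul(-1, Mul(Pow(Add(9, 1), Rational(1, 2)), Add(1, -1))))) = Mul(Rational(-1, 3), Add(0, Mul(-1, Mul(Pow(10, Rational(1, 2)), 0)))) = Mul(Rational(-1, 3), Add(0, Mul(-1, 0))) = Mul(Rational(-1, 3), Add(0, 0)) = Mul(Rational(-1, 3), 0) = 0)
Add(16, Mul(0, Function('K')(5, 8))) = Add(16, Mul(0, 0)) = Add(16, 0) = 16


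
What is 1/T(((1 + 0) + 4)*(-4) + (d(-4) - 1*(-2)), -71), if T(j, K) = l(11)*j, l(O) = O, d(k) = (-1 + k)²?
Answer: 1/77 ≈ 0.012987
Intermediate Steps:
T(j, K) = 11*j
1/T(((1 + 0) + 4)*(-4) + (d(-4) - 1*(-2)), -71) = 1/(11*(((1 + 0) + 4)*(-4) + ((-1 - 4)² - 1*(-2)))) = 1/(11*((1 + 4)*(-4) + ((-5)² + 2))) = 1/(11*(5*(-4) + (25 + 2))) = 1/(11*(-20 + 27)) = 1/(11*7) = 1/77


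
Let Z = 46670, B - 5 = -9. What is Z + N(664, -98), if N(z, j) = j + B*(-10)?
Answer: 46612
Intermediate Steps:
B = -4 (B = 5 - 9 = -4)
N(z, j) = 40 + j (N(z, j) = j - 4*(-10) = j + 40 = 40 + j)
Z + N(664, -98) = 46670 + (40 - 98) = 46670 - 58 = 46612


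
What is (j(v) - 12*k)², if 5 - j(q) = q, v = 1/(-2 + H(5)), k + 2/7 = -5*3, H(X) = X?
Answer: 15602500/441 ≈ 35380.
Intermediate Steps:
k = -107/7 (k = -2/7 - 5*3 = -2/7 - 15 = -107/7 ≈ -15.286)
v = ⅓ (v = 1/(-2 + 5) = 1/3 = ⅓ ≈ 0.33333)
j(q) = 5 - q
(j(v) - 12*k)² = ((5 - 1*⅓) - 12*(-107/7))² = ((5 - ⅓) + 1284/7)² = (14/3 + 1284/7)² = (3950/21)² = 15602500/441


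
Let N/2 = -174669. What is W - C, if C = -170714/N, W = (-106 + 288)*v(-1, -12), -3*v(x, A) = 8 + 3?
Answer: -38882601/58223 ≈ -667.82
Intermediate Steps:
N = -349338 (N = 2*(-174669) = -349338)
v(x, A) = -11/3 (v(x, A) = -(8 + 3)/3 = -1/3*11 = -11/3)
W = -2002/3 (W = (-106 + 288)*(-11/3) = 182*(-11/3) = -2002/3 ≈ -667.33)
C = 85357/174669 (C = -170714/(-349338) = -170714*(-1/349338) = 85357/174669 ≈ 0.48868)
W - C = -2002/3 - 1*85357/174669 = -2002/3 - 85357/174669 = -38882601/58223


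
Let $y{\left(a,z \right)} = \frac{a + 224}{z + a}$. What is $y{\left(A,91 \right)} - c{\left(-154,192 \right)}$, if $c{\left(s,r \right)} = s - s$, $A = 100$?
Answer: $\frac{324}{191} \approx 1.6963$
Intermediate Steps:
$y{\left(a,z \right)} = \frac{224 + a}{a + z}$
$c{\left(s,r \right)} = 0$
$y{\left(A,91 \right)} - c{\left(-154,192 \right)} = \frac{224 + 100}{100 + 91} - 0 = \frac{1}{191} \cdot 324 + 0 = \frac{324}{191} + 0 = \frac{324}{191}$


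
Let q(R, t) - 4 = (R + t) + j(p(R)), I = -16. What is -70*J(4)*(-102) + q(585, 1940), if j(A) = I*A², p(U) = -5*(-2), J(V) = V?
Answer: 29489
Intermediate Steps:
p(U) = 10
j(A) = -16*A²
q(R, t) = -1596 + R + t (q(R, t) = 4 + ((R + t) - 16*10²) = 4 + ((R + t) - 16*100) = 4 + ((R + t) - 1600) = 4 + (-1600 + R + t) = -1596 + R + t)
-70*J(4)*(-102) + q(585, 1940) = -70*4*(-102) + (-1596 + 585 + 1940) = -280*(-102) + 929 = 28560 + 929 = 29489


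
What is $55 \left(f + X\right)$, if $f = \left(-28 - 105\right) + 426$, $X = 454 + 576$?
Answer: $72765$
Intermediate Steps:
$X = 1030$
$f = 293$ ($f = -133 + 426 = 293$)
$55 \left(f + X\right) = 55 \left(293 + 1030\right) = 55 \cdot 1323 = 72765$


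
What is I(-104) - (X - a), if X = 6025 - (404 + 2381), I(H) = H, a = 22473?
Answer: 19129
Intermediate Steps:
X = 3240 (X = 6025 - 1*2785 = 6025 - 2785 = 3240)
I(-104) - (X - a) = -104 - (3240 - 1*22473) = -104 - (3240 - 22473) = -104 - 1*(-19233) = -104 + 19233 = 19129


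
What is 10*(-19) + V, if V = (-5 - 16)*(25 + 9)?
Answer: -904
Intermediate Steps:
V = -714 (V = -21*34 = -714)
10*(-19) + V = 10*(-19) - 714 = -190 - 714 = -904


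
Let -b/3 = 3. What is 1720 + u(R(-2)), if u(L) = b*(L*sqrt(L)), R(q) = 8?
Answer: 1720 - 144*sqrt(2) ≈ 1516.4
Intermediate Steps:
b = -9 (b = -3*3 = -9)
u(L) = -9*L**(3/2) (u(L) = -9*L*sqrt(L) = -9*L**(3/2))
1720 + u(R(-2)) = 1720 - 144*sqrt(2)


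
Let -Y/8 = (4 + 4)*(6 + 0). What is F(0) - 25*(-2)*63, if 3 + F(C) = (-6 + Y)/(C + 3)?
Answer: 3017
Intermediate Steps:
Y = -384 (Y = -8*(4 + 4)*(6 + 0) = -64*6 = -8*48 = -384)
F(C) = -3 - 390/(3 + C) (F(C) = -3 + (-6 - 384)/(C + 3) = -3 - 390/(3 + C))
F(0) - 25*(-2)*63 = 3*(-133 - 1*0)/(3 + 0) - 25*(-2)*63 = 3*(-133 + 0)/3 + 50*63 = 3*(⅓)*(-133) + 3150 = -133 + 3150 = 3017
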